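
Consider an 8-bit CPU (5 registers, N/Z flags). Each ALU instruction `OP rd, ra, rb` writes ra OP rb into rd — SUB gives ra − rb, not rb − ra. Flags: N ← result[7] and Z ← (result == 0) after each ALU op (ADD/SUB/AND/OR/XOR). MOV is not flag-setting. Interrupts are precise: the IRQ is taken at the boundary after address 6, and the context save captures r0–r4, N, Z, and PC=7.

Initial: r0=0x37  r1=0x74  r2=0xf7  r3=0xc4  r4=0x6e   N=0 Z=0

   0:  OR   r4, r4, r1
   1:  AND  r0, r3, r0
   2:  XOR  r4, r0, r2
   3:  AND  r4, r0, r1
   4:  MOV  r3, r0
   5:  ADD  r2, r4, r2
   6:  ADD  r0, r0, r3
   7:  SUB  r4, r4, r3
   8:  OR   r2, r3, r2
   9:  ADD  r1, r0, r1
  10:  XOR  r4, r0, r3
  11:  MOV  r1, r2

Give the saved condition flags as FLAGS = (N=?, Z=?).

after  0: r0=0x37 r1=0x74 r2=0xf7 r3=0xc4 r4=0x7e  N=0 Z=0
after  1: r0=0x04 r1=0x74 r2=0xf7 r3=0xc4 r4=0x7e  N=0 Z=0
after  2: r0=0x04 r1=0x74 r2=0xf7 r3=0xc4 r4=0xf3  N=1 Z=0
after  3: r0=0x04 r1=0x74 r2=0xf7 r3=0xc4 r4=0x04  N=0 Z=0
after  4: r0=0x04 r1=0x74 r2=0xf7 r3=0x04 r4=0x04  N=0 Z=0
after  5: r0=0x04 r1=0x74 r2=0xfb r3=0x04 r4=0x04  N=1 Z=0
after  6: r0=0x08 r1=0x74 r2=0xfb r3=0x04 r4=0x04  N=0 Z=0
-- IRQ taken; context saved, return-PC = 7 --

FLAGS = (N=0, Z=0)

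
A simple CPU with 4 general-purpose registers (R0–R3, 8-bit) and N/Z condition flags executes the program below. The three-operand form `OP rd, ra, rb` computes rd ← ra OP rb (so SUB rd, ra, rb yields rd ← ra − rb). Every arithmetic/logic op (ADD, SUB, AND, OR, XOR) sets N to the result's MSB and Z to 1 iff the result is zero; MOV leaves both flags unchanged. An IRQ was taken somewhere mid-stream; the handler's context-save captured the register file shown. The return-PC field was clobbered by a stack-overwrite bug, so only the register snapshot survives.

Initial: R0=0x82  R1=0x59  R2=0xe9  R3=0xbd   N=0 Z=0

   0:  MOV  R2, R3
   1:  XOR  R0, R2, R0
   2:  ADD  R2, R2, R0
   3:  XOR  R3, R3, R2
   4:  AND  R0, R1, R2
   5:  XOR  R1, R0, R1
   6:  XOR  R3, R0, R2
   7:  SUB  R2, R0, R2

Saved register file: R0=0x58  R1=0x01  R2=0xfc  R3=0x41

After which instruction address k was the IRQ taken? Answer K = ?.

after  0: R0=0x82 R1=0x59 R2=0xbd R3=0xbd  N=0 Z=0
after  1: R0=0x3f R1=0x59 R2=0xbd R3=0xbd  N=0 Z=0
after  2: R0=0x3f R1=0x59 R2=0xfc R3=0xbd  N=1 Z=0
after  3: R0=0x3f R1=0x59 R2=0xfc R3=0x41  N=0 Z=0
after  4: R0=0x58 R1=0x59 R2=0xfc R3=0x41  N=0 Z=0
after  5: R0=0x58 R1=0x01 R2=0xfc R3=0x41  N=0 Z=0
-- IRQ taken; context saved, return-PC = 6 --

K = 5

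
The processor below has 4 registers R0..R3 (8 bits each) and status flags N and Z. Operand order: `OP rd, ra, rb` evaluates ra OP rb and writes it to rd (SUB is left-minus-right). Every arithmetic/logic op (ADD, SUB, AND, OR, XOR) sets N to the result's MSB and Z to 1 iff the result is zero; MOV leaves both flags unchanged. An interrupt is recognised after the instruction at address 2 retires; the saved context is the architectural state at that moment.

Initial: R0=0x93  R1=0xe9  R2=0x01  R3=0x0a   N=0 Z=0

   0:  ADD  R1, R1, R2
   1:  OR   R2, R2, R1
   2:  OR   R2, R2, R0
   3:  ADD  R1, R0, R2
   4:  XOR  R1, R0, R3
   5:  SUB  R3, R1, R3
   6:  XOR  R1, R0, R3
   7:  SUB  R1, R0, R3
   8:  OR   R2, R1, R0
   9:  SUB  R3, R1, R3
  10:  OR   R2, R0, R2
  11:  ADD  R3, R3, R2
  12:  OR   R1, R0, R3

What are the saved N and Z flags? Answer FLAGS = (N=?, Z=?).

FLAGS = (N=1, Z=0)

after  0: R0=0x93 R1=0xea R2=0x01 R3=0x0a  N=1 Z=0
after  1: R0=0x93 R1=0xea R2=0xeb R3=0x0a  N=1 Z=0
after  2: R0=0x93 R1=0xea R2=0xfb R3=0x0a  N=1 Z=0
-- IRQ taken; context saved, return-PC = 3 --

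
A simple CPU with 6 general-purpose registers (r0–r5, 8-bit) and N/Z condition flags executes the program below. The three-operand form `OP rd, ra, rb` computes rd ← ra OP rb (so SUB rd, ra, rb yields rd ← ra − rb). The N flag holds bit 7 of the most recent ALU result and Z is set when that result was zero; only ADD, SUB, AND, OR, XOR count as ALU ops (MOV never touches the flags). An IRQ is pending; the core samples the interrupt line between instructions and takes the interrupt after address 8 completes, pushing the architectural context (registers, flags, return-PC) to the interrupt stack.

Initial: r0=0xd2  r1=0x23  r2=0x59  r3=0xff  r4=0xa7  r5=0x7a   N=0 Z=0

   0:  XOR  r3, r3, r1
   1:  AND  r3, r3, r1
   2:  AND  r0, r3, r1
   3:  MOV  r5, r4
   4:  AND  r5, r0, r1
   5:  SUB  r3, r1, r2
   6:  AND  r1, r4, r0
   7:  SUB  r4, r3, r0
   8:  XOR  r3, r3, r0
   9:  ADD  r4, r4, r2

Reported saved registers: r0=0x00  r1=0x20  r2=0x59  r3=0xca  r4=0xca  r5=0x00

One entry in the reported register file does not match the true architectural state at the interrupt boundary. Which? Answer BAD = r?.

BAD = r1

after  0: r0=0xd2 r1=0x23 r2=0x59 r3=0xdc r4=0xa7 r5=0x7a  N=1 Z=0
after  1: r0=0xd2 r1=0x23 r2=0x59 r3=0x00 r4=0xa7 r5=0x7a  N=0 Z=1
after  2: r0=0x00 r1=0x23 r2=0x59 r3=0x00 r4=0xa7 r5=0x7a  N=0 Z=1
after  3: r0=0x00 r1=0x23 r2=0x59 r3=0x00 r4=0xa7 r5=0xa7  N=0 Z=1
after  4: r0=0x00 r1=0x23 r2=0x59 r3=0x00 r4=0xa7 r5=0x00  N=0 Z=1
after  5: r0=0x00 r1=0x23 r2=0x59 r3=0xca r4=0xa7 r5=0x00  N=1 Z=0
after  6: r0=0x00 r1=0x00 r2=0x59 r3=0xca r4=0xa7 r5=0x00  N=0 Z=1
after  7: r0=0x00 r1=0x00 r2=0x59 r3=0xca r4=0xca r5=0x00  N=1 Z=0
after  8: r0=0x00 r1=0x00 r2=0x59 r3=0xca r4=0xca r5=0x00  N=1 Z=0
-- IRQ taken; context saved, return-PC = 9 --
mismatch: r1: reported 0x20 vs actual 0x00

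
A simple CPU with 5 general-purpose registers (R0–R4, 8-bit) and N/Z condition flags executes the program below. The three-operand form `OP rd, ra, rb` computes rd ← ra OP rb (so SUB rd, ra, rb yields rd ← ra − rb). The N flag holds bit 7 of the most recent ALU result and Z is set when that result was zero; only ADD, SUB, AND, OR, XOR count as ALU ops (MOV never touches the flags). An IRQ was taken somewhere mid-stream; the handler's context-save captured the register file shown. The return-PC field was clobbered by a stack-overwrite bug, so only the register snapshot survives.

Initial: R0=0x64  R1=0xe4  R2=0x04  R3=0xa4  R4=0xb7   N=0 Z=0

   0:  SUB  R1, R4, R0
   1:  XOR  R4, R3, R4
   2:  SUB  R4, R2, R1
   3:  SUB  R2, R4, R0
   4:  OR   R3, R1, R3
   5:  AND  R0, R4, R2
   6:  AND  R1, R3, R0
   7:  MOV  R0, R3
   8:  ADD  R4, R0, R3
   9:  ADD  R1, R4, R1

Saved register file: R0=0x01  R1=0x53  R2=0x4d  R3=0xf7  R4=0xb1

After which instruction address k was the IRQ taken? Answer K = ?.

K = 5

after  0: R0=0x64 R1=0x53 R2=0x04 R3=0xa4 R4=0xb7  N=0 Z=0
after  1: R0=0x64 R1=0x53 R2=0x04 R3=0xa4 R4=0x13  N=0 Z=0
after  2: R0=0x64 R1=0x53 R2=0x04 R3=0xa4 R4=0xb1  N=1 Z=0
after  3: R0=0x64 R1=0x53 R2=0x4d R3=0xa4 R4=0xb1  N=0 Z=0
after  4: R0=0x64 R1=0x53 R2=0x4d R3=0xf7 R4=0xb1  N=1 Z=0
after  5: R0=0x01 R1=0x53 R2=0x4d R3=0xf7 R4=0xb1  N=0 Z=0
-- IRQ taken; context saved, return-PC = 6 --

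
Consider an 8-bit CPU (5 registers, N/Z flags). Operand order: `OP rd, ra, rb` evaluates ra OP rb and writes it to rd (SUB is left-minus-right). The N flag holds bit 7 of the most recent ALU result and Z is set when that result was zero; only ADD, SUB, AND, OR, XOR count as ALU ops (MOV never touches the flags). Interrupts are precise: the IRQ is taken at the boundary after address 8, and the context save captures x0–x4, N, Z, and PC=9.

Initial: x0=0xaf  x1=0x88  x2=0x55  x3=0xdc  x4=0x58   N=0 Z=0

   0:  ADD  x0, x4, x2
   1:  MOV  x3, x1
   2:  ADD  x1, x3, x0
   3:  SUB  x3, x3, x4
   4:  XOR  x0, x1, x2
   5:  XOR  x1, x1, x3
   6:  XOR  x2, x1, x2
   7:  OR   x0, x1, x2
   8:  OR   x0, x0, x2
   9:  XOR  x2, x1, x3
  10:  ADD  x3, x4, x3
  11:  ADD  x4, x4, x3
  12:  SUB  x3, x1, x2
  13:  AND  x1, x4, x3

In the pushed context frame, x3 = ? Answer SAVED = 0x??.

SAVED = 0x30

after  0: x0=0xad x1=0x88 x2=0x55 x3=0xdc x4=0x58  N=1 Z=0
after  1: x0=0xad x1=0x88 x2=0x55 x3=0x88 x4=0x58  N=1 Z=0
after  2: x0=0xad x1=0x35 x2=0x55 x3=0x88 x4=0x58  N=0 Z=0
after  3: x0=0xad x1=0x35 x2=0x55 x3=0x30 x4=0x58  N=0 Z=0
after  4: x0=0x60 x1=0x35 x2=0x55 x3=0x30 x4=0x58  N=0 Z=0
after  5: x0=0x60 x1=0x05 x2=0x55 x3=0x30 x4=0x58  N=0 Z=0
after  6: x0=0x60 x1=0x05 x2=0x50 x3=0x30 x4=0x58  N=0 Z=0
after  7: x0=0x55 x1=0x05 x2=0x50 x3=0x30 x4=0x58  N=0 Z=0
after  8: x0=0x55 x1=0x05 x2=0x50 x3=0x30 x4=0x58  N=0 Z=0
-- IRQ taken; context saved, return-PC = 9 --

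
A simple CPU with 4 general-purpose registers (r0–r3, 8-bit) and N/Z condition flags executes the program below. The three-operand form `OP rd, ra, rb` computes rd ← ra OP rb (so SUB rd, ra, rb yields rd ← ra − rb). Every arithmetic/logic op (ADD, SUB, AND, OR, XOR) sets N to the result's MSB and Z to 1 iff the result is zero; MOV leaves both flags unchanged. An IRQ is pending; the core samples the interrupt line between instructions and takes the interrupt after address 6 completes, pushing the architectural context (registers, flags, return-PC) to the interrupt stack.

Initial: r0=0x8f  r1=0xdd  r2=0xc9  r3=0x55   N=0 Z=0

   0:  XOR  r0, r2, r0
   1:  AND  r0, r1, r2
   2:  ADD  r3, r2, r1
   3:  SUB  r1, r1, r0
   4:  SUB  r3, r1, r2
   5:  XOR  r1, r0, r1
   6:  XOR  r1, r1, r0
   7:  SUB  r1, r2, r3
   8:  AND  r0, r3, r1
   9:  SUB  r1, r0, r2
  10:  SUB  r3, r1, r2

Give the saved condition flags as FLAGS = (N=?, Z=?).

FLAGS = (N=0, Z=0)

after  0: r0=0x46 r1=0xdd r2=0xc9 r3=0x55  N=0 Z=0
after  1: r0=0xc9 r1=0xdd r2=0xc9 r3=0x55  N=1 Z=0
after  2: r0=0xc9 r1=0xdd r2=0xc9 r3=0xa6  N=1 Z=0
after  3: r0=0xc9 r1=0x14 r2=0xc9 r3=0xa6  N=0 Z=0
after  4: r0=0xc9 r1=0x14 r2=0xc9 r3=0x4b  N=0 Z=0
after  5: r0=0xc9 r1=0xdd r2=0xc9 r3=0x4b  N=1 Z=0
after  6: r0=0xc9 r1=0x14 r2=0xc9 r3=0x4b  N=0 Z=0
-- IRQ taken; context saved, return-PC = 7 --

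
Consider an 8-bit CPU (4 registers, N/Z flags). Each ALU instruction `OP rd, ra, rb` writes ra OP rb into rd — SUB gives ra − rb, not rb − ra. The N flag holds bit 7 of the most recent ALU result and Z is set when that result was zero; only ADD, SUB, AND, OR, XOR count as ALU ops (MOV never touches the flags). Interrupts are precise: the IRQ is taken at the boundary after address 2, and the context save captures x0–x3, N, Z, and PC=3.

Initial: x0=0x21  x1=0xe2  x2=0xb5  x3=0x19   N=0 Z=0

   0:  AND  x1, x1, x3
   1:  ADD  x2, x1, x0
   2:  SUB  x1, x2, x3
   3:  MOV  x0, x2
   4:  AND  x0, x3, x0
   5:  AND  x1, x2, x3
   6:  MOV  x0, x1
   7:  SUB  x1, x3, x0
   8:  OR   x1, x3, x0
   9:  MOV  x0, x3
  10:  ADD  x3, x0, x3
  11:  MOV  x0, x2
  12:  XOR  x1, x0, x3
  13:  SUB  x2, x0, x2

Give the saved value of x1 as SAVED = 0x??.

SAVED = 0x08

after  0: x0=0x21 x1=0x00 x2=0xb5 x3=0x19  N=0 Z=1
after  1: x0=0x21 x1=0x00 x2=0x21 x3=0x19  N=0 Z=0
after  2: x0=0x21 x1=0x08 x2=0x21 x3=0x19  N=0 Z=0
-- IRQ taken; context saved, return-PC = 3 --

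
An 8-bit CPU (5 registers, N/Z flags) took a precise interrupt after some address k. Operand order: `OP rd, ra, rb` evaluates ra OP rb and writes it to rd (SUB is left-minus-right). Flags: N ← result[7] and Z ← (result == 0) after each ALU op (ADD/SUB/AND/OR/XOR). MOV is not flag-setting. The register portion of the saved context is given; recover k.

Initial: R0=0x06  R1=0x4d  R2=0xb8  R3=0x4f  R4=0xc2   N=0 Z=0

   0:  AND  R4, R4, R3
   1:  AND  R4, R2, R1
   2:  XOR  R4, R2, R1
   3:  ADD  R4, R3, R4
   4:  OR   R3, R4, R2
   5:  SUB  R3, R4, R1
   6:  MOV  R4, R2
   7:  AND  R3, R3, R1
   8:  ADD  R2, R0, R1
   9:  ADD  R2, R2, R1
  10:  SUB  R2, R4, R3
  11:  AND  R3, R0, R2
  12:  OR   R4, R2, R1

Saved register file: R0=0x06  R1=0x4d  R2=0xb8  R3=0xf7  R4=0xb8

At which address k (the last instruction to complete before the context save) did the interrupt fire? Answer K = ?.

after  0: R0=0x06 R1=0x4d R2=0xb8 R3=0x4f R4=0x42  N=0 Z=0
after  1: R0=0x06 R1=0x4d R2=0xb8 R3=0x4f R4=0x08  N=0 Z=0
after  2: R0=0x06 R1=0x4d R2=0xb8 R3=0x4f R4=0xf5  N=1 Z=0
after  3: R0=0x06 R1=0x4d R2=0xb8 R3=0x4f R4=0x44  N=0 Z=0
after  4: R0=0x06 R1=0x4d R2=0xb8 R3=0xfc R4=0x44  N=1 Z=0
after  5: R0=0x06 R1=0x4d R2=0xb8 R3=0xf7 R4=0x44  N=1 Z=0
after  6: R0=0x06 R1=0x4d R2=0xb8 R3=0xf7 R4=0xb8  N=1 Z=0
-- IRQ taken; context saved, return-PC = 7 --

K = 6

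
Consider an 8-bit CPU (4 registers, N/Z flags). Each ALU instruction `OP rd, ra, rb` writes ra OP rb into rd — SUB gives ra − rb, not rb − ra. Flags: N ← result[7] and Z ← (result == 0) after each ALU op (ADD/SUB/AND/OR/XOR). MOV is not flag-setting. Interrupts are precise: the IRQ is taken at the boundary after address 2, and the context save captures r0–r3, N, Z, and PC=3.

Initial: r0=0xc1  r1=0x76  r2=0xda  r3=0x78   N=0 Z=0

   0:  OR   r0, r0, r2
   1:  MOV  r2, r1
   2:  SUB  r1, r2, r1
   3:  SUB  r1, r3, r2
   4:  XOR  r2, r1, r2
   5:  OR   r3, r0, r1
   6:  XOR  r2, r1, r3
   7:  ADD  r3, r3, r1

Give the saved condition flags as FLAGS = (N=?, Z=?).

after  0: r0=0xdb r1=0x76 r2=0xda r3=0x78  N=1 Z=0
after  1: r0=0xdb r1=0x76 r2=0x76 r3=0x78  N=1 Z=0
after  2: r0=0xdb r1=0x00 r2=0x76 r3=0x78  N=0 Z=1
-- IRQ taken; context saved, return-PC = 3 --

FLAGS = (N=0, Z=1)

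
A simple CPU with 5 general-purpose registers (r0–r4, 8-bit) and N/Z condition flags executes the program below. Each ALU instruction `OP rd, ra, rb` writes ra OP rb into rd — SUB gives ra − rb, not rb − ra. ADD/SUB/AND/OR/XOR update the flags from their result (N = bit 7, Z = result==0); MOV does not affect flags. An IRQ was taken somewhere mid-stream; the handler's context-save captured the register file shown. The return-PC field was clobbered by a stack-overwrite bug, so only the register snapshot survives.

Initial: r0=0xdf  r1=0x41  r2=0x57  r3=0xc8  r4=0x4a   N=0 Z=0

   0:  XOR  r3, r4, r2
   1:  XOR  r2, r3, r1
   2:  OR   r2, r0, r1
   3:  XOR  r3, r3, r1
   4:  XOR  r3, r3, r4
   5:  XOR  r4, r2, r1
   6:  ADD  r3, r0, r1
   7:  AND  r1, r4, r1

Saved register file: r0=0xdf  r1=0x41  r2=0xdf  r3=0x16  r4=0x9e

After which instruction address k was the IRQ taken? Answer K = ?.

after  0: r0=0xdf r1=0x41 r2=0x57 r3=0x1d r4=0x4a  N=0 Z=0
after  1: r0=0xdf r1=0x41 r2=0x5c r3=0x1d r4=0x4a  N=0 Z=0
after  2: r0=0xdf r1=0x41 r2=0xdf r3=0x1d r4=0x4a  N=1 Z=0
after  3: r0=0xdf r1=0x41 r2=0xdf r3=0x5c r4=0x4a  N=0 Z=0
after  4: r0=0xdf r1=0x41 r2=0xdf r3=0x16 r4=0x4a  N=0 Z=0
after  5: r0=0xdf r1=0x41 r2=0xdf r3=0x16 r4=0x9e  N=1 Z=0
-- IRQ taken; context saved, return-PC = 6 --

K = 5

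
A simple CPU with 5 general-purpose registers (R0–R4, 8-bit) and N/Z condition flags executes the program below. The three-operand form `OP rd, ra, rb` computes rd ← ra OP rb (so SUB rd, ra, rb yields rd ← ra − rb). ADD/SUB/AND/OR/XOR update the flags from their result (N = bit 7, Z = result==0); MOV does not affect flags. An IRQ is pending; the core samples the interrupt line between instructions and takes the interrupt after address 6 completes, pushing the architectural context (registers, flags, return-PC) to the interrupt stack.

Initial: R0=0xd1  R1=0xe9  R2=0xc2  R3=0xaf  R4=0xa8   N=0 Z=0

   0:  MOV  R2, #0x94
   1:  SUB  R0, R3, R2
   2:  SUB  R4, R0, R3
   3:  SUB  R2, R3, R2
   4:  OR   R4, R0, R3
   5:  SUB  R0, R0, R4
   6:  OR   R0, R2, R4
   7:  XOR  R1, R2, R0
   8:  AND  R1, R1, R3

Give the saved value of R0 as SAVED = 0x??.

SAVED = 0xbf

after  0: R0=0xd1 R1=0xe9 R2=0x94 R3=0xaf R4=0xa8  N=0 Z=0
after  1: R0=0x1b R1=0xe9 R2=0x94 R3=0xaf R4=0xa8  N=0 Z=0
after  2: R0=0x1b R1=0xe9 R2=0x94 R3=0xaf R4=0x6c  N=0 Z=0
after  3: R0=0x1b R1=0xe9 R2=0x1b R3=0xaf R4=0x6c  N=0 Z=0
after  4: R0=0x1b R1=0xe9 R2=0x1b R3=0xaf R4=0xbf  N=1 Z=0
after  5: R0=0x5c R1=0xe9 R2=0x1b R3=0xaf R4=0xbf  N=0 Z=0
after  6: R0=0xbf R1=0xe9 R2=0x1b R3=0xaf R4=0xbf  N=1 Z=0
-- IRQ taken; context saved, return-PC = 7 --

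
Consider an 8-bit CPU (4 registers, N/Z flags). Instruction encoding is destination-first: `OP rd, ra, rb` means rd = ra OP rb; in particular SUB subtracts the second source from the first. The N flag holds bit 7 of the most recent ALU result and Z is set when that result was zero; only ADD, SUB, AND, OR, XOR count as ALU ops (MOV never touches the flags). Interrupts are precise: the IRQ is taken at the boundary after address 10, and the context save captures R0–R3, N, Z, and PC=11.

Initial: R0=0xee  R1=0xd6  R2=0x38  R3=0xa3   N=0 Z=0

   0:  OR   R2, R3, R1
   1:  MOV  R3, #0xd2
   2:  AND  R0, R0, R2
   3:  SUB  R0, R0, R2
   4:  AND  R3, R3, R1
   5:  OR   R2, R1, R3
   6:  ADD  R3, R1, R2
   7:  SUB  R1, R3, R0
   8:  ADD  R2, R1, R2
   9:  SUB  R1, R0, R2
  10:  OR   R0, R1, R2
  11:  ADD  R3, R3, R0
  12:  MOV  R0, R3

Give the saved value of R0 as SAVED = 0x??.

after  0: R0=0xee R1=0xd6 R2=0xf7 R3=0xa3  N=1 Z=0
after  1: R0=0xee R1=0xd6 R2=0xf7 R3=0xd2  N=1 Z=0
after  2: R0=0xe6 R1=0xd6 R2=0xf7 R3=0xd2  N=1 Z=0
after  3: R0=0xef R1=0xd6 R2=0xf7 R3=0xd2  N=1 Z=0
after  4: R0=0xef R1=0xd6 R2=0xf7 R3=0xd2  N=1 Z=0
after  5: R0=0xef R1=0xd6 R2=0xd6 R3=0xd2  N=1 Z=0
after  6: R0=0xef R1=0xd6 R2=0xd6 R3=0xac  N=1 Z=0
after  7: R0=0xef R1=0xbd R2=0xd6 R3=0xac  N=1 Z=0
after  8: R0=0xef R1=0xbd R2=0x93 R3=0xac  N=1 Z=0
after  9: R0=0xef R1=0x5c R2=0x93 R3=0xac  N=0 Z=0
after 10: R0=0xdf R1=0x5c R2=0x93 R3=0xac  N=1 Z=0
-- IRQ taken; context saved, return-PC = 11 --

SAVED = 0xdf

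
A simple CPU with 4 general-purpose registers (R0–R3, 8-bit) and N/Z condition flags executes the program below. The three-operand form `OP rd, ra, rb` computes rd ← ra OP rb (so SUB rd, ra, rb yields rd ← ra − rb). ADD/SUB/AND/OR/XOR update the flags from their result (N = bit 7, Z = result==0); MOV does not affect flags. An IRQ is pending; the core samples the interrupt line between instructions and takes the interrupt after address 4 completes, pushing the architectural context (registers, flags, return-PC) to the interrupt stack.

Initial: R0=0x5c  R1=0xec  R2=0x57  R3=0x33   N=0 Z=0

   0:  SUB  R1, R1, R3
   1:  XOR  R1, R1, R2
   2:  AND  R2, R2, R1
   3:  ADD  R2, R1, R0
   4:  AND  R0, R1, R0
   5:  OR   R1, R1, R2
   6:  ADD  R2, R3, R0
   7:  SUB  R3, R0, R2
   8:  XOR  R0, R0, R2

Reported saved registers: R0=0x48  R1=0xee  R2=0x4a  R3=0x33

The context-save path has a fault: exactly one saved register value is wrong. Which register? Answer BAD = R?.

after  0: R0=0x5c R1=0xb9 R2=0x57 R3=0x33  N=1 Z=0
after  1: R0=0x5c R1=0xee R2=0x57 R3=0x33  N=1 Z=0
after  2: R0=0x5c R1=0xee R2=0x46 R3=0x33  N=0 Z=0
after  3: R0=0x5c R1=0xee R2=0x4a R3=0x33  N=0 Z=0
after  4: R0=0x4c R1=0xee R2=0x4a R3=0x33  N=0 Z=0
-- IRQ taken; context saved, return-PC = 5 --
mismatch: R0: reported 0x48 vs actual 0x4c

BAD = R0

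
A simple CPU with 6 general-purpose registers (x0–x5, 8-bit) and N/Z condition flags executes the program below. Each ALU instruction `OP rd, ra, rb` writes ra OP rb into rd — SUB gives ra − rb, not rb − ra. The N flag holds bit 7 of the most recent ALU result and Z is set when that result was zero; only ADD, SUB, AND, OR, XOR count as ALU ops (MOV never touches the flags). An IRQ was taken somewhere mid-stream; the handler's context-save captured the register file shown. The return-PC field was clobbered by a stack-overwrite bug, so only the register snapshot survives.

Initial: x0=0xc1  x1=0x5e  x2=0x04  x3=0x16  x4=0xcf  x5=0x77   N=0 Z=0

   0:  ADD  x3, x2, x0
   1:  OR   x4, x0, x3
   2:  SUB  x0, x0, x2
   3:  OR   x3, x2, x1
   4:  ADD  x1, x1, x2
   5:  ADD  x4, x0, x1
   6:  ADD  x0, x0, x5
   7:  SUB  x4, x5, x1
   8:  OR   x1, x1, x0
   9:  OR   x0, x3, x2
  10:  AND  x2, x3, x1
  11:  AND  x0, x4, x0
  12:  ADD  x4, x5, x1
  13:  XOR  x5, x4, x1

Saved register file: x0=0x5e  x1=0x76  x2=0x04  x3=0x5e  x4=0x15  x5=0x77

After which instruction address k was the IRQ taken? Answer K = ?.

K = 9

after  0: x0=0xc1 x1=0x5e x2=0x04 x3=0xc5 x4=0xcf x5=0x77  N=1 Z=0
after  1: x0=0xc1 x1=0x5e x2=0x04 x3=0xc5 x4=0xc5 x5=0x77  N=1 Z=0
after  2: x0=0xbd x1=0x5e x2=0x04 x3=0xc5 x4=0xc5 x5=0x77  N=1 Z=0
after  3: x0=0xbd x1=0x5e x2=0x04 x3=0x5e x4=0xc5 x5=0x77  N=0 Z=0
after  4: x0=0xbd x1=0x62 x2=0x04 x3=0x5e x4=0xc5 x5=0x77  N=0 Z=0
after  5: x0=0xbd x1=0x62 x2=0x04 x3=0x5e x4=0x1f x5=0x77  N=0 Z=0
after  6: x0=0x34 x1=0x62 x2=0x04 x3=0x5e x4=0x1f x5=0x77  N=0 Z=0
after  7: x0=0x34 x1=0x62 x2=0x04 x3=0x5e x4=0x15 x5=0x77  N=0 Z=0
after  8: x0=0x34 x1=0x76 x2=0x04 x3=0x5e x4=0x15 x5=0x77  N=0 Z=0
after  9: x0=0x5e x1=0x76 x2=0x04 x3=0x5e x4=0x15 x5=0x77  N=0 Z=0
-- IRQ taken; context saved, return-PC = 10 --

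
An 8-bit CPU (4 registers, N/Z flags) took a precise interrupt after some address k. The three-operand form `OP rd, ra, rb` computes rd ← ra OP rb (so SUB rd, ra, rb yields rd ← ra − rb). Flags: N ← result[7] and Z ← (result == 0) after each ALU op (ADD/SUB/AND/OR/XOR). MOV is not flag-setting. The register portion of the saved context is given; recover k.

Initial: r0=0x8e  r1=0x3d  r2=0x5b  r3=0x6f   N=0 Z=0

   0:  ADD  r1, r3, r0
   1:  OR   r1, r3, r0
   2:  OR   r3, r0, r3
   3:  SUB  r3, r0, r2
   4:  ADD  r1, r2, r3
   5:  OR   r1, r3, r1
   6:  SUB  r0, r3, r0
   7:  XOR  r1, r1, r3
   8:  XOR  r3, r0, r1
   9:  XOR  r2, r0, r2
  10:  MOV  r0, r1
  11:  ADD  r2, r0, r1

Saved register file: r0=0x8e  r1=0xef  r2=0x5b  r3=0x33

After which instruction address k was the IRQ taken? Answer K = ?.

K = 3

after  0: r0=0x8e r1=0xfd r2=0x5b r3=0x6f  N=1 Z=0
after  1: r0=0x8e r1=0xef r2=0x5b r3=0x6f  N=1 Z=0
after  2: r0=0x8e r1=0xef r2=0x5b r3=0xef  N=1 Z=0
after  3: r0=0x8e r1=0xef r2=0x5b r3=0x33  N=0 Z=0
-- IRQ taken; context saved, return-PC = 4 --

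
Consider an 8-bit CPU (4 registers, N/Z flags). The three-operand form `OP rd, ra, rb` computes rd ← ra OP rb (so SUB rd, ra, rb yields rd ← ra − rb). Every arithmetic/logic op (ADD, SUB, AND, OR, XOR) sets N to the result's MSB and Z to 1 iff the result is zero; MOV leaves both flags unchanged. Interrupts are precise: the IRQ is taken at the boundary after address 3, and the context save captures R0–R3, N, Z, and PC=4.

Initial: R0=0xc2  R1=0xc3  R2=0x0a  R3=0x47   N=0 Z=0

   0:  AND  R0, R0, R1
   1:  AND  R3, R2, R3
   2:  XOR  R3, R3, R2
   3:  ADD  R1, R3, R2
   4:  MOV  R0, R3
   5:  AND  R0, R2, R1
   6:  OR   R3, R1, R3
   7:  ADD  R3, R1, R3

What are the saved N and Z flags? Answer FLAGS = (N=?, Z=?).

after  0: R0=0xc2 R1=0xc3 R2=0x0a R3=0x47  N=1 Z=0
after  1: R0=0xc2 R1=0xc3 R2=0x0a R3=0x02  N=0 Z=0
after  2: R0=0xc2 R1=0xc3 R2=0x0a R3=0x08  N=0 Z=0
after  3: R0=0xc2 R1=0x12 R2=0x0a R3=0x08  N=0 Z=0
-- IRQ taken; context saved, return-PC = 4 --

FLAGS = (N=0, Z=0)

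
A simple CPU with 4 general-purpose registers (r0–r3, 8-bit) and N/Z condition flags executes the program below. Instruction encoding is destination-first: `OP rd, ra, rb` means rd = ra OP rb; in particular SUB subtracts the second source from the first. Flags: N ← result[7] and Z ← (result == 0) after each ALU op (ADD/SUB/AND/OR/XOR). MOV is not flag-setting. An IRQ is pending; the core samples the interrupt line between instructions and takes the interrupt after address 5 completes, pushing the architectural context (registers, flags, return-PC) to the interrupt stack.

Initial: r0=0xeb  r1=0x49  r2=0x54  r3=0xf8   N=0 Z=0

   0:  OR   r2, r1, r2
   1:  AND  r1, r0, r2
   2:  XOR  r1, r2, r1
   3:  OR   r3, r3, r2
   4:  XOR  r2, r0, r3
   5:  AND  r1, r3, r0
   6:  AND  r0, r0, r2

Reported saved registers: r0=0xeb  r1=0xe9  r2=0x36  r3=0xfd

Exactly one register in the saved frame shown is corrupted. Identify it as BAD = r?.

BAD = r2

after  0: r0=0xeb r1=0x49 r2=0x5d r3=0xf8  N=0 Z=0
after  1: r0=0xeb r1=0x49 r2=0x5d r3=0xf8  N=0 Z=0
after  2: r0=0xeb r1=0x14 r2=0x5d r3=0xf8  N=0 Z=0
after  3: r0=0xeb r1=0x14 r2=0x5d r3=0xfd  N=1 Z=0
after  4: r0=0xeb r1=0x14 r2=0x16 r3=0xfd  N=0 Z=0
after  5: r0=0xeb r1=0xe9 r2=0x16 r3=0xfd  N=1 Z=0
-- IRQ taken; context saved, return-PC = 6 --
mismatch: r2: reported 0x36 vs actual 0x16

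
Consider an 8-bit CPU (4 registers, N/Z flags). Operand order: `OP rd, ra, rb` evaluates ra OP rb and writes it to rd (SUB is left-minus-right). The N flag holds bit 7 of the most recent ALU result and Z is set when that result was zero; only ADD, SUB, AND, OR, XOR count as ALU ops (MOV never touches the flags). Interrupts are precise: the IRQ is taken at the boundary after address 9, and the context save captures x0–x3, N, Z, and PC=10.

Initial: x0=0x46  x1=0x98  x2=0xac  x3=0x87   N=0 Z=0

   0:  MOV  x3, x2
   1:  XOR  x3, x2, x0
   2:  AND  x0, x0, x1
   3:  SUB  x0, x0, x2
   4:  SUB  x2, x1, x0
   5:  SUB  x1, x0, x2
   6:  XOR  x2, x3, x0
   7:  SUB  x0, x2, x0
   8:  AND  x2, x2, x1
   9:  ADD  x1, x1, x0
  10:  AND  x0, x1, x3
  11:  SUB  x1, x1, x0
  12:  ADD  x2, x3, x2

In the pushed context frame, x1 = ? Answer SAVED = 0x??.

after  0: x0=0x46 x1=0x98 x2=0xac x3=0xac  N=0 Z=0
after  1: x0=0x46 x1=0x98 x2=0xac x3=0xea  N=1 Z=0
after  2: x0=0x00 x1=0x98 x2=0xac x3=0xea  N=0 Z=1
after  3: x0=0x54 x1=0x98 x2=0xac x3=0xea  N=0 Z=0
after  4: x0=0x54 x1=0x98 x2=0x44 x3=0xea  N=0 Z=0
after  5: x0=0x54 x1=0x10 x2=0x44 x3=0xea  N=0 Z=0
after  6: x0=0x54 x1=0x10 x2=0xbe x3=0xea  N=1 Z=0
after  7: x0=0x6a x1=0x10 x2=0xbe x3=0xea  N=0 Z=0
after  8: x0=0x6a x1=0x10 x2=0x10 x3=0xea  N=0 Z=0
after  9: x0=0x6a x1=0x7a x2=0x10 x3=0xea  N=0 Z=0
-- IRQ taken; context saved, return-PC = 10 --

SAVED = 0x7a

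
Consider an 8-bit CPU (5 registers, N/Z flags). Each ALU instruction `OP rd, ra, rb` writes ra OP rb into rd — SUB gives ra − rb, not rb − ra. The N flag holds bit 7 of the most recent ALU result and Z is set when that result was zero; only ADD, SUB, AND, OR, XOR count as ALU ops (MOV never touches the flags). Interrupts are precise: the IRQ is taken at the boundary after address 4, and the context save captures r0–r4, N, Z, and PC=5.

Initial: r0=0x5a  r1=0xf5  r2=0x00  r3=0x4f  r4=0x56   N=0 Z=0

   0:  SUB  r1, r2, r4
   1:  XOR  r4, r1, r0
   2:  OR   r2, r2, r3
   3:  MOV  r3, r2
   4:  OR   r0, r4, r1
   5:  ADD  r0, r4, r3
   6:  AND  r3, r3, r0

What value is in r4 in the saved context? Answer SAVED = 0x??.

after  0: r0=0x5a r1=0xaa r2=0x00 r3=0x4f r4=0x56  N=1 Z=0
after  1: r0=0x5a r1=0xaa r2=0x00 r3=0x4f r4=0xf0  N=1 Z=0
after  2: r0=0x5a r1=0xaa r2=0x4f r3=0x4f r4=0xf0  N=0 Z=0
after  3: r0=0x5a r1=0xaa r2=0x4f r3=0x4f r4=0xf0  N=0 Z=0
after  4: r0=0xfa r1=0xaa r2=0x4f r3=0x4f r4=0xf0  N=1 Z=0
-- IRQ taken; context saved, return-PC = 5 --

SAVED = 0xf0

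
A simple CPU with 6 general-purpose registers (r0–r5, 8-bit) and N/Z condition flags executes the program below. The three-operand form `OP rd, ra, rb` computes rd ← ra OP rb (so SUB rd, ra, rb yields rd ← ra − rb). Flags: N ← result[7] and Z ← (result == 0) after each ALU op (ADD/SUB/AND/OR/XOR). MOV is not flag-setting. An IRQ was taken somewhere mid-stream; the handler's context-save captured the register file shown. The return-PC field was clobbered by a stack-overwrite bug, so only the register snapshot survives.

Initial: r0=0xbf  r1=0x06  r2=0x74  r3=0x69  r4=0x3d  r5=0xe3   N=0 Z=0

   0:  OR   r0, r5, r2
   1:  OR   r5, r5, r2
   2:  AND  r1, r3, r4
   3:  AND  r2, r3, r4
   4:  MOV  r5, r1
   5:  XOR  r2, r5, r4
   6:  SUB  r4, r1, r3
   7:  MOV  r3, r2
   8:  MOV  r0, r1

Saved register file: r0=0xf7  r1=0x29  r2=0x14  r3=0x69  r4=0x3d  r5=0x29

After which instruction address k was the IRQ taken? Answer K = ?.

K = 5

after  0: r0=0xf7 r1=0x06 r2=0x74 r3=0x69 r4=0x3d r5=0xe3  N=1 Z=0
after  1: r0=0xf7 r1=0x06 r2=0x74 r3=0x69 r4=0x3d r5=0xf7  N=1 Z=0
after  2: r0=0xf7 r1=0x29 r2=0x74 r3=0x69 r4=0x3d r5=0xf7  N=0 Z=0
after  3: r0=0xf7 r1=0x29 r2=0x29 r3=0x69 r4=0x3d r5=0xf7  N=0 Z=0
after  4: r0=0xf7 r1=0x29 r2=0x29 r3=0x69 r4=0x3d r5=0x29  N=0 Z=0
after  5: r0=0xf7 r1=0x29 r2=0x14 r3=0x69 r4=0x3d r5=0x29  N=0 Z=0
-- IRQ taken; context saved, return-PC = 6 --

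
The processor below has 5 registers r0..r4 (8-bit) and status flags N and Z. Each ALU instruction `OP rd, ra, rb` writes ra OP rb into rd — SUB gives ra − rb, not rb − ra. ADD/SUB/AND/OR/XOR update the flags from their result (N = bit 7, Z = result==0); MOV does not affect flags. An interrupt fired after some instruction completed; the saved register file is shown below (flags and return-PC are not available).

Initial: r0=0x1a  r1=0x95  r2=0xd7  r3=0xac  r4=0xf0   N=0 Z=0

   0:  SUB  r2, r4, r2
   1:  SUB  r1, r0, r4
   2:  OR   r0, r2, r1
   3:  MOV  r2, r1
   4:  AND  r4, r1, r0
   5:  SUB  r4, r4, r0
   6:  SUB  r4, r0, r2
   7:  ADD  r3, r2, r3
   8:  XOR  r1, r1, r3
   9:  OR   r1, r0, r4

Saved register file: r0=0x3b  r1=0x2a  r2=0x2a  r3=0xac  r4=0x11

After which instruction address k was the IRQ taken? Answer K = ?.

after  0: r0=0x1a r1=0x95 r2=0x19 r3=0xac r4=0xf0  N=0 Z=0
after  1: r0=0x1a r1=0x2a r2=0x19 r3=0xac r4=0xf0  N=0 Z=0
after  2: r0=0x3b r1=0x2a r2=0x19 r3=0xac r4=0xf0  N=0 Z=0
after  3: r0=0x3b r1=0x2a r2=0x2a r3=0xac r4=0xf0  N=0 Z=0
after  4: r0=0x3b r1=0x2a r2=0x2a r3=0xac r4=0x2a  N=0 Z=0
after  5: r0=0x3b r1=0x2a r2=0x2a r3=0xac r4=0xef  N=1 Z=0
after  6: r0=0x3b r1=0x2a r2=0x2a r3=0xac r4=0x11  N=0 Z=0
-- IRQ taken; context saved, return-PC = 7 --

K = 6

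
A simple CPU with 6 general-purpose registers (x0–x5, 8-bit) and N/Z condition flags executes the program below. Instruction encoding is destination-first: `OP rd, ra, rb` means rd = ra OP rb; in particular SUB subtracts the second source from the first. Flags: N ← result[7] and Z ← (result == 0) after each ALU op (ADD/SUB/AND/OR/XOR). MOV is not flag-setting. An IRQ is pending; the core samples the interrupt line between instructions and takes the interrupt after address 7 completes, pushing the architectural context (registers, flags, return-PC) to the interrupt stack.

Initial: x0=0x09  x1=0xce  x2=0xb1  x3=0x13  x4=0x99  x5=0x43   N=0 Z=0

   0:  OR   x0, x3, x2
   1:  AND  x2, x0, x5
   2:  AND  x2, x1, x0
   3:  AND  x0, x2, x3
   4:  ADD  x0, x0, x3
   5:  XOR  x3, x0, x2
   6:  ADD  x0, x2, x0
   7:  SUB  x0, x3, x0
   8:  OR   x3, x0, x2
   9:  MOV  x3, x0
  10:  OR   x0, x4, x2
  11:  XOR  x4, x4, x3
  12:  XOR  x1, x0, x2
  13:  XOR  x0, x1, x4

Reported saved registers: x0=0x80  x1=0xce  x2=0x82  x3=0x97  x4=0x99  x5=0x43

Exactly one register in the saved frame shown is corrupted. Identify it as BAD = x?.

BAD = x0

after  0: x0=0xb3 x1=0xce x2=0xb1 x3=0x13 x4=0x99 x5=0x43  N=1 Z=0
after  1: x0=0xb3 x1=0xce x2=0x03 x3=0x13 x4=0x99 x5=0x43  N=0 Z=0
after  2: x0=0xb3 x1=0xce x2=0x82 x3=0x13 x4=0x99 x5=0x43  N=1 Z=0
after  3: x0=0x02 x1=0xce x2=0x82 x3=0x13 x4=0x99 x5=0x43  N=0 Z=0
after  4: x0=0x15 x1=0xce x2=0x82 x3=0x13 x4=0x99 x5=0x43  N=0 Z=0
after  5: x0=0x15 x1=0xce x2=0x82 x3=0x97 x4=0x99 x5=0x43  N=1 Z=0
after  6: x0=0x97 x1=0xce x2=0x82 x3=0x97 x4=0x99 x5=0x43  N=1 Z=0
after  7: x0=0x00 x1=0xce x2=0x82 x3=0x97 x4=0x99 x5=0x43  N=0 Z=1
-- IRQ taken; context saved, return-PC = 8 --
mismatch: x0: reported 0x80 vs actual 0x00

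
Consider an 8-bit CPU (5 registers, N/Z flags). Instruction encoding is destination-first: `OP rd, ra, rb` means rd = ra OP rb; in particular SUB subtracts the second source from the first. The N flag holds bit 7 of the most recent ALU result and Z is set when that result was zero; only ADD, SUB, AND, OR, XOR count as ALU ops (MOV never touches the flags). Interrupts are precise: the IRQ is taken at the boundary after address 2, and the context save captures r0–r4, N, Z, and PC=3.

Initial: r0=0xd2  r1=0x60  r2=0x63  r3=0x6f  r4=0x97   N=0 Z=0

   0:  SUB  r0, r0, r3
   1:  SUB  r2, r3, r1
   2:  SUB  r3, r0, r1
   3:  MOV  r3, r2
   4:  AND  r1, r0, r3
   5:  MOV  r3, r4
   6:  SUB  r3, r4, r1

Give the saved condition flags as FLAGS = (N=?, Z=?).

after  0: r0=0x63 r1=0x60 r2=0x63 r3=0x6f r4=0x97  N=0 Z=0
after  1: r0=0x63 r1=0x60 r2=0x0f r3=0x6f r4=0x97  N=0 Z=0
after  2: r0=0x63 r1=0x60 r2=0x0f r3=0x03 r4=0x97  N=0 Z=0
-- IRQ taken; context saved, return-PC = 3 --

FLAGS = (N=0, Z=0)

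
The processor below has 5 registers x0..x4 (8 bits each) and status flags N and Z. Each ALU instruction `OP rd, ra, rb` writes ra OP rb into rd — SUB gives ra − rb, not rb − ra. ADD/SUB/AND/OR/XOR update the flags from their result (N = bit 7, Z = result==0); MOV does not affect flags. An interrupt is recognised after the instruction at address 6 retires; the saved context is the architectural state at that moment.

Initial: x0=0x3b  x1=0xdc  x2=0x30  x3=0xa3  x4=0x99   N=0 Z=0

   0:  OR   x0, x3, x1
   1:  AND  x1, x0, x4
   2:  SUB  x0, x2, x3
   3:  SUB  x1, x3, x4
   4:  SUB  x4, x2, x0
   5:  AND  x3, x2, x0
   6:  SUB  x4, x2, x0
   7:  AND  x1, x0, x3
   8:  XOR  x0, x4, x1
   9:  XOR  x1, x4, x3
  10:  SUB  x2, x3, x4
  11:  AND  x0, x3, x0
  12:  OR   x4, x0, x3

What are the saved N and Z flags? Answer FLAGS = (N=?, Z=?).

FLAGS = (N=1, Z=0)

after  0: x0=0xff x1=0xdc x2=0x30 x3=0xa3 x4=0x99  N=1 Z=0
after  1: x0=0xff x1=0x99 x2=0x30 x3=0xa3 x4=0x99  N=1 Z=0
after  2: x0=0x8d x1=0x99 x2=0x30 x3=0xa3 x4=0x99  N=1 Z=0
after  3: x0=0x8d x1=0x0a x2=0x30 x3=0xa3 x4=0x99  N=0 Z=0
after  4: x0=0x8d x1=0x0a x2=0x30 x3=0xa3 x4=0xa3  N=1 Z=0
after  5: x0=0x8d x1=0x0a x2=0x30 x3=0x00 x4=0xa3  N=0 Z=1
after  6: x0=0x8d x1=0x0a x2=0x30 x3=0x00 x4=0xa3  N=1 Z=0
-- IRQ taken; context saved, return-PC = 7 --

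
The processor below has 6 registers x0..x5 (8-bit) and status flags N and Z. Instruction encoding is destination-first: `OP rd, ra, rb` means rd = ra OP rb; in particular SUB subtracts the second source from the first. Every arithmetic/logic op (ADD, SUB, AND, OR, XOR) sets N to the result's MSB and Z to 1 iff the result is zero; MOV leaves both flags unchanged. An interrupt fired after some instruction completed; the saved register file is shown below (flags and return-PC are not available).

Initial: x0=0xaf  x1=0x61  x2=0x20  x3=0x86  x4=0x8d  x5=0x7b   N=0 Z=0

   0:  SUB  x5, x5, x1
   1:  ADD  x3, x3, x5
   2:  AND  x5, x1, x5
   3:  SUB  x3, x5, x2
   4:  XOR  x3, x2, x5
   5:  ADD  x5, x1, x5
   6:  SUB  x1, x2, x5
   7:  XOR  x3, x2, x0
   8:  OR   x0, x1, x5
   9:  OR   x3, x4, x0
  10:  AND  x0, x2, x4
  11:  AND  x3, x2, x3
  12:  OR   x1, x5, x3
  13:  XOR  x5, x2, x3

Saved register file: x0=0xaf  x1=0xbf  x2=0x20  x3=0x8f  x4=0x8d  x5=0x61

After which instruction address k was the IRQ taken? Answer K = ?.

after  0: x0=0xaf x1=0x61 x2=0x20 x3=0x86 x4=0x8d x5=0x1a  N=0 Z=0
after  1: x0=0xaf x1=0x61 x2=0x20 x3=0xa0 x4=0x8d x5=0x1a  N=1 Z=0
after  2: x0=0xaf x1=0x61 x2=0x20 x3=0xa0 x4=0x8d x5=0x00  N=0 Z=1
after  3: x0=0xaf x1=0x61 x2=0x20 x3=0xe0 x4=0x8d x5=0x00  N=1 Z=0
after  4: x0=0xaf x1=0x61 x2=0x20 x3=0x20 x4=0x8d x5=0x00  N=0 Z=0
after  5: x0=0xaf x1=0x61 x2=0x20 x3=0x20 x4=0x8d x5=0x61  N=0 Z=0
after  6: x0=0xaf x1=0xbf x2=0x20 x3=0x20 x4=0x8d x5=0x61  N=1 Z=0
after  7: x0=0xaf x1=0xbf x2=0x20 x3=0x8f x4=0x8d x5=0x61  N=1 Z=0
-- IRQ taken; context saved, return-PC = 8 --

K = 7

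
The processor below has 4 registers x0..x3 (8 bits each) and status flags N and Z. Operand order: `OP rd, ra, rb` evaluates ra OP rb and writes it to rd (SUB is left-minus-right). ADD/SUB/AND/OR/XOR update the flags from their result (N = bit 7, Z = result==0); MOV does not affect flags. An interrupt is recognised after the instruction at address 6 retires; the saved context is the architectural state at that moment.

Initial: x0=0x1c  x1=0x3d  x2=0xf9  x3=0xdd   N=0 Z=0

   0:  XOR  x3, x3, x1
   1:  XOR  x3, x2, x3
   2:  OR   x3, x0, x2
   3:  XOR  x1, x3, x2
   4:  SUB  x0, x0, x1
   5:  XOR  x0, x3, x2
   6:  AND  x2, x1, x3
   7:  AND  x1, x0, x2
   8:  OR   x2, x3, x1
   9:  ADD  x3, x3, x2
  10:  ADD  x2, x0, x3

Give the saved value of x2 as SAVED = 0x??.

after  0: x0=0x1c x1=0x3d x2=0xf9 x3=0xe0  N=1 Z=0
after  1: x0=0x1c x1=0x3d x2=0xf9 x3=0x19  N=0 Z=0
after  2: x0=0x1c x1=0x3d x2=0xf9 x3=0xfd  N=1 Z=0
after  3: x0=0x1c x1=0x04 x2=0xf9 x3=0xfd  N=0 Z=0
after  4: x0=0x18 x1=0x04 x2=0xf9 x3=0xfd  N=0 Z=0
after  5: x0=0x04 x1=0x04 x2=0xf9 x3=0xfd  N=0 Z=0
after  6: x0=0x04 x1=0x04 x2=0x04 x3=0xfd  N=0 Z=0
-- IRQ taken; context saved, return-PC = 7 --

SAVED = 0x04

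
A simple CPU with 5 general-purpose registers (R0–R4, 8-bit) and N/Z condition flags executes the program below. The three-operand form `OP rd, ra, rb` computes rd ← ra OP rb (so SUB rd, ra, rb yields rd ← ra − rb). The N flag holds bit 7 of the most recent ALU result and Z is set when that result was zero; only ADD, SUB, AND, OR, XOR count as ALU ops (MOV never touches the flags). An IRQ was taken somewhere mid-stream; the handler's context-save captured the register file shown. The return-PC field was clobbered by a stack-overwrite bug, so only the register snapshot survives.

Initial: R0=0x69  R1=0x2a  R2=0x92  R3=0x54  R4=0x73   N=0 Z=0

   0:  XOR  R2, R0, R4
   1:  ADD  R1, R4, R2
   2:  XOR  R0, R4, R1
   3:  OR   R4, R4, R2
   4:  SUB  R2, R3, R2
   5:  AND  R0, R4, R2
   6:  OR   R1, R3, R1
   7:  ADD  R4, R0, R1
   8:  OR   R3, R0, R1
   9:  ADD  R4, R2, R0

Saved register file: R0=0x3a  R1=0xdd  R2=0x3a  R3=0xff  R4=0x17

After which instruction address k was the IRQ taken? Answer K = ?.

after  0: R0=0x69 R1=0x2a R2=0x1a R3=0x54 R4=0x73  N=0 Z=0
after  1: R0=0x69 R1=0x8d R2=0x1a R3=0x54 R4=0x73  N=1 Z=0
after  2: R0=0xfe R1=0x8d R2=0x1a R3=0x54 R4=0x73  N=1 Z=0
after  3: R0=0xfe R1=0x8d R2=0x1a R3=0x54 R4=0x7b  N=0 Z=0
after  4: R0=0xfe R1=0x8d R2=0x3a R3=0x54 R4=0x7b  N=0 Z=0
after  5: R0=0x3a R1=0x8d R2=0x3a R3=0x54 R4=0x7b  N=0 Z=0
after  6: R0=0x3a R1=0xdd R2=0x3a R3=0x54 R4=0x7b  N=1 Z=0
after  7: R0=0x3a R1=0xdd R2=0x3a R3=0x54 R4=0x17  N=0 Z=0
after  8: R0=0x3a R1=0xdd R2=0x3a R3=0xff R4=0x17  N=1 Z=0
-- IRQ taken; context saved, return-PC = 9 --

K = 8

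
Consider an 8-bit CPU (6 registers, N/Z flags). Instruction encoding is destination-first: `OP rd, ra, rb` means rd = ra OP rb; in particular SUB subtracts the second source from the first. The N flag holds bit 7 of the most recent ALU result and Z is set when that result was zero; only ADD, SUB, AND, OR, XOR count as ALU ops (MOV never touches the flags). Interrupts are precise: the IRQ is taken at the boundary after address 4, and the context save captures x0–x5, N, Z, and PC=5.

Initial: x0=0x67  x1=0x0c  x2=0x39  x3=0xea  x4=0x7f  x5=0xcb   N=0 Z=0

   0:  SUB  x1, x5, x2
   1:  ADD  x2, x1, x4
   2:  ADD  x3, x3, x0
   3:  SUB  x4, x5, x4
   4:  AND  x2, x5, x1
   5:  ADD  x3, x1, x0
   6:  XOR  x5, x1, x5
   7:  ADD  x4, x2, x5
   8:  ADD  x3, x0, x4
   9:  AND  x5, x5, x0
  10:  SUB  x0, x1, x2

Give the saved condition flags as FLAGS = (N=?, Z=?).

after  0: x0=0x67 x1=0x92 x2=0x39 x3=0xea x4=0x7f x5=0xcb  N=1 Z=0
after  1: x0=0x67 x1=0x92 x2=0x11 x3=0xea x4=0x7f x5=0xcb  N=0 Z=0
after  2: x0=0x67 x1=0x92 x2=0x11 x3=0x51 x4=0x7f x5=0xcb  N=0 Z=0
after  3: x0=0x67 x1=0x92 x2=0x11 x3=0x51 x4=0x4c x5=0xcb  N=0 Z=0
after  4: x0=0x67 x1=0x92 x2=0x82 x3=0x51 x4=0x4c x5=0xcb  N=1 Z=0
-- IRQ taken; context saved, return-PC = 5 --

FLAGS = (N=1, Z=0)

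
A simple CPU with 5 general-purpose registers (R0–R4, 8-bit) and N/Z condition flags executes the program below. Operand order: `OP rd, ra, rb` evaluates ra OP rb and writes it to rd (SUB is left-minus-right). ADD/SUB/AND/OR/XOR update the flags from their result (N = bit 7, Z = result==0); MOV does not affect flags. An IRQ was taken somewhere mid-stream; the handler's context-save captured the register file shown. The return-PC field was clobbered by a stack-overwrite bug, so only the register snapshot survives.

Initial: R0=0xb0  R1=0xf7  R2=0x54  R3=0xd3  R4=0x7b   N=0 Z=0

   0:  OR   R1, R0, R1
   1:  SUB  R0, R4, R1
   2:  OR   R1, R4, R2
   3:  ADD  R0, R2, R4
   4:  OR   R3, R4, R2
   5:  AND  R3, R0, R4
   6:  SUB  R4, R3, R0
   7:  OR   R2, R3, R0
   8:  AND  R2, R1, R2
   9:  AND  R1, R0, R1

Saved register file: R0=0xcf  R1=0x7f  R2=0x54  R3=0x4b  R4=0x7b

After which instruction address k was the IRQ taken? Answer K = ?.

after  0: R0=0xb0 R1=0xf7 R2=0x54 R3=0xd3 R4=0x7b  N=1 Z=0
after  1: R0=0x84 R1=0xf7 R2=0x54 R3=0xd3 R4=0x7b  N=1 Z=0
after  2: R0=0x84 R1=0x7f R2=0x54 R3=0xd3 R4=0x7b  N=0 Z=0
after  3: R0=0xcf R1=0x7f R2=0x54 R3=0xd3 R4=0x7b  N=1 Z=0
after  4: R0=0xcf R1=0x7f R2=0x54 R3=0x7f R4=0x7b  N=0 Z=0
after  5: R0=0xcf R1=0x7f R2=0x54 R3=0x4b R4=0x7b  N=0 Z=0
-- IRQ taken; context saved, return-PC = 6 --

K = 5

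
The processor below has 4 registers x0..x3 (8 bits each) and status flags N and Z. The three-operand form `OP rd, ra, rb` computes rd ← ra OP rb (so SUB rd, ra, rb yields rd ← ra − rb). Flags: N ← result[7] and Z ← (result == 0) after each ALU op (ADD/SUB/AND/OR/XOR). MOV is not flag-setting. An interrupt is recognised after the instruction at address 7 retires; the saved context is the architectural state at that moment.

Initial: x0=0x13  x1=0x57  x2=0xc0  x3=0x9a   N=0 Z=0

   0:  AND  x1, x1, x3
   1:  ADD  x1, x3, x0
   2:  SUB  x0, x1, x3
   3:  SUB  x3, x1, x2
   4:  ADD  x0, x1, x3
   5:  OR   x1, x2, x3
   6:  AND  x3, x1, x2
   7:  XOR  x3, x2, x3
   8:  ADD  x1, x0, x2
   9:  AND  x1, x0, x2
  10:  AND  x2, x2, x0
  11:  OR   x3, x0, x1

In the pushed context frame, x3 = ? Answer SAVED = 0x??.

SAVED = 0x00

after  0: x0=0x13 x1=0x12 x2=0xc0 x3=0x9a  N=0 Z=0
after  1: x0=0x13 x1=0xad x2=0xc0 x3=0x9a  N=1 Z=0
after  2: x0=0x13 x1=0xad x2=0xc0 x3=0x9a  N=0 Z=0
after  3: x0=0x13 x1=0xad x2=0xc0 x3=0xed  N=1 Z=0
after  4: x0=0x9a x1=0xad x2=0xc0 x3=0xed  N=1 Z=0
after  5: x0=0x9a x1=0xed x2=0xc0 x3=0xed  N=1 Z=0
after  6: x0=0x9a x1=0xed x2=0xc0 x3=0xc0  N=1 Z=0
after  7: x0=0x9a x1=0xed x2=0xc0 x3=0x00  N=0 Z=1
-- IRQ taken; context saved, return-PC = 8 --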